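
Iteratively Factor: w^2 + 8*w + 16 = (w + 4)*(w + 4)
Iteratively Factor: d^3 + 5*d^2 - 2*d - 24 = (d + 3)*(d^2 + 2*d - 8) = (d + 3)*(d + 4)*(d - 2)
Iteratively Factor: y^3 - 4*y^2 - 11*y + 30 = (y - 2)*(y^2 - 2*y - 15) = (y - 5)*(y - 2)*(y + 3)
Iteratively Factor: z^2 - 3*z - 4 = (z + 1)*(z - 4)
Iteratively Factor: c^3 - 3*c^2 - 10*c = (c + 2)*(c^2 - 5*c) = c*(c + 2)*(c - 5)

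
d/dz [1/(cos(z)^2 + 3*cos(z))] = (2*cos(z) + 3)*sin(z)/((cos(z) + 3)^2*cos(z)^2)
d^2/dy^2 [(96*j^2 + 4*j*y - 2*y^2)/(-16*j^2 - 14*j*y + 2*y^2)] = -10*j/(j^3 + 3*j^2*y + 3*j*y^2 + y^3)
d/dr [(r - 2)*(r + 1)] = 2*r - 1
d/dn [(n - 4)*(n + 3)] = 2*n - 1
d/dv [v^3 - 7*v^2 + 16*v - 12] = 3*v^2 - 14*v + 16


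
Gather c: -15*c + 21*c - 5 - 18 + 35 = 6*c + 12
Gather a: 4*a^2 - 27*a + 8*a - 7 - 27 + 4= 4*a^2 - 19*a - 30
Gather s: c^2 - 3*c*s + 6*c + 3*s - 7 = c^2 + 6*c + s*(3 - 3*c) - 7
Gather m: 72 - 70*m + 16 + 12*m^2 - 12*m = 12*m^2 - 82*m + 88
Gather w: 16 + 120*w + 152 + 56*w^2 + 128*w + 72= 56*w^2 + 248*w + 240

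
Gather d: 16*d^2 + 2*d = 16*d^2 + 2*d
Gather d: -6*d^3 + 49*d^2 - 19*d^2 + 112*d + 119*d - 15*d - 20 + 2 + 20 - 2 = -6*d^3 + 30*d^2 + 216*d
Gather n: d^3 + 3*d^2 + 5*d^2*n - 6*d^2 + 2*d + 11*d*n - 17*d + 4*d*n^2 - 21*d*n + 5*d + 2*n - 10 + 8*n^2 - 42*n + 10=d^3 - 3*d^2 - 10*d + n^2*(4*d + 8) + n*(5*d^2 - 10*d - 40)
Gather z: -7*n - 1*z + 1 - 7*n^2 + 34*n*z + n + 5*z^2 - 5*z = -7*n^2 - 6*n + 5*z^2 + z*(34*n - 6) + 1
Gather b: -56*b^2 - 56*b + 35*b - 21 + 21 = -56*b^2 - 21*b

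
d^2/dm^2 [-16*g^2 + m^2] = 2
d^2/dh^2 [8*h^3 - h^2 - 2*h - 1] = 48*h - 2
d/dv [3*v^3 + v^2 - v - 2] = 9*v^2 + 2*v - 1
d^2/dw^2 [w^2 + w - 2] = 2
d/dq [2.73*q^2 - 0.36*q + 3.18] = 5.46*q - 0.36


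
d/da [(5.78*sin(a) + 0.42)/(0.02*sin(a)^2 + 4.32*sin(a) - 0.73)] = (-0.0167999999999964*sin(a) + 0.0578*cos(2*a) - 6.0916)*cos(a)/(0.02*sin(a)^2 + 4.32*sin(a) - 0.73)^2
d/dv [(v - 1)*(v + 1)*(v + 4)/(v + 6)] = 2*(v^3 + 11*v^2 + 24*v - 1)/(v^2 + 12*v + 36)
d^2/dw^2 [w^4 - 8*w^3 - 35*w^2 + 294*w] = 12*w^2 - 48*w - 70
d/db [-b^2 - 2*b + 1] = -2*b - 2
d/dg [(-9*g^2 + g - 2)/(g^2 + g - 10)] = 2*(-5*g^2 + 92*g - 4)/(g^4 + 2*g^3 - 19*g^2 - 20*g + 100)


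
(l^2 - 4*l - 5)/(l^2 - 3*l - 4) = (l - 5)/(l - 4)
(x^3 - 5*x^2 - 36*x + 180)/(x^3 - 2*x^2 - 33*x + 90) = (x - 6)/(x - 3)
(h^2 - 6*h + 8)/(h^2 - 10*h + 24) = (h - 2)/(h - 6)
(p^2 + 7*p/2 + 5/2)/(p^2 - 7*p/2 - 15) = (p + 1)/(p - 6)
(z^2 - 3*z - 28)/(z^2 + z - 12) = (z - 7)/(z - 3)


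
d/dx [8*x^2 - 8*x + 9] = 16*x - 8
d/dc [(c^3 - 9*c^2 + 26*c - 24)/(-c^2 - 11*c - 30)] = (-c^4 - 22*c^3 + 35*c^2 + 492*c - 1044)/(c^4 + 22*c^3 + 181*c^2 + 660*c + 900)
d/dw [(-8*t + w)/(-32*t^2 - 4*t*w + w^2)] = -1/(16*t^2 + 8*t*w + w^2)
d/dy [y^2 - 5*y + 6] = 2*y - 5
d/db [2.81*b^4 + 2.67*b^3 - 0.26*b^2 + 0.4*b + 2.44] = 11.24*b^3 + 8.01*b^2 - 0.52*b + 0.4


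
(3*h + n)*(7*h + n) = 21*h^2 + 10*h*n + n^2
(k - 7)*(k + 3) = k^2 - 4*k - 21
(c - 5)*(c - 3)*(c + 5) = c^3 - 3*c^2 - 25*c + 75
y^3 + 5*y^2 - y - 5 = (y - 1)*(y + 1)*(y + 5)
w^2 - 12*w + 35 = (w - 7)*(w - 5)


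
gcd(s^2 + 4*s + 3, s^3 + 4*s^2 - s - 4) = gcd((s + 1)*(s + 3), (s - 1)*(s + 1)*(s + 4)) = s + 1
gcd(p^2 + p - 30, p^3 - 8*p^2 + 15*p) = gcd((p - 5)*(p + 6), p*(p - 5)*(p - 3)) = p - 5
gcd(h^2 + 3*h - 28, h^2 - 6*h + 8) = h - 4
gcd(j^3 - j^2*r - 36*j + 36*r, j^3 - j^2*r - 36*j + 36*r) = -j^3 + j^2*r + 36*j - 36*r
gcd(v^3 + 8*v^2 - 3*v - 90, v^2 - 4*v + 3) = v - 3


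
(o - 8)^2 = o^2 - 16*o + 64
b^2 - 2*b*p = b*(b - 2*p)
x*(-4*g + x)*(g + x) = -4*g^2*x - 3*g*x^2 + x^3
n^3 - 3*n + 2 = (n - 1)^2*(n + 2)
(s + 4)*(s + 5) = s^2 + 9*s + 20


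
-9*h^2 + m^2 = (-3*h + m)*(3*h + m)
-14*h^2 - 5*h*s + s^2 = (-7*h + s)*(2*h + s)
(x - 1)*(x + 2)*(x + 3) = x^3 + 4*x^2 + x - 6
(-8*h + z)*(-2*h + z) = 16*h^2 - 10*h*z + z^2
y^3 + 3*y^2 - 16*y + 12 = (y - 2)*(y - 1)*(y + 6)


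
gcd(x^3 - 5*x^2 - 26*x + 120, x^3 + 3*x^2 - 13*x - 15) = x + 5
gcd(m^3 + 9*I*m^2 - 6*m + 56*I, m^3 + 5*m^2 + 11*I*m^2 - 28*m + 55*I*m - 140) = m^2 + 11*I*m - 28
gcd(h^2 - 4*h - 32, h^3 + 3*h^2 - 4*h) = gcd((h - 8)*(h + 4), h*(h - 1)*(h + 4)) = h + 4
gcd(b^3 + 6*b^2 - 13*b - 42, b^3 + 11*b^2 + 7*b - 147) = b^2 + 4*b - 21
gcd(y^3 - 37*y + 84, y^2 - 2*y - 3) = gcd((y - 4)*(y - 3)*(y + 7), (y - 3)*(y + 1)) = y - 3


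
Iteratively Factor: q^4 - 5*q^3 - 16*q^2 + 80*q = (q - 5)*(q^3 - 16*q) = (q - 5)*(q - 4)*(q^2 + 4*q) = q*(q - 5)*(q - 4)*(q + 4)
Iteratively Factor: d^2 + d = (d + 1)*(d)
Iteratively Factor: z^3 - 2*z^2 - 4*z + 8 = (z - 2)*(z^2 - 4) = (z - 2)^2*(z + 2)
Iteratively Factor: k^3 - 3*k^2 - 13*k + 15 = (k - 1)*(k^2 - 2*k - 15) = (k - 1)*(k + 3)*(k - 5)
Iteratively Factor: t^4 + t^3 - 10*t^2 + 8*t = (t - 1)*(t^3 + 2*t^2 - 8*t) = t*(t - 1)*(t^2 + 2*t - 8) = t*(t - 2)*(t - 1)*(t + 4)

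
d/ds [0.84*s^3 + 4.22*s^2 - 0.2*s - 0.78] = 2.52*s^2 + 8.44*s - 0.2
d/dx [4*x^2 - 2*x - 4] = 8*x - 2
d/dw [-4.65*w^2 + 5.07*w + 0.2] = 5.07 - 9.3*w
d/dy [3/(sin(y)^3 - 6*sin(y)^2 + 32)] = -9*sin(2*y)/(2*(sin(y) - 4)^3*(sin(y) + 2)^2)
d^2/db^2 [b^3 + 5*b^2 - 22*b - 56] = 6*b + 10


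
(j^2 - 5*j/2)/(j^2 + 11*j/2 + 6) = j*(2*j - 5)/(2*j^2 + 11*j + 12)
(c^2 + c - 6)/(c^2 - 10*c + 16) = (c + 3)/(c - 8)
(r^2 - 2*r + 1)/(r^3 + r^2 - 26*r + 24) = (r - 1)/(r^2 + 2*r - 24)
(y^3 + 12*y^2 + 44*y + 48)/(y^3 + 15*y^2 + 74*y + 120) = (y + 2)/(y + 5)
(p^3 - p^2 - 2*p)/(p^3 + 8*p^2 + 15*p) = (p^2 - p - 2)/(p^2 + 8*p + 15)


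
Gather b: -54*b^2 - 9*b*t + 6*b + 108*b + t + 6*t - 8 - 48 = -54*b^2 + b*(114 - 9*t) + 7*t - 56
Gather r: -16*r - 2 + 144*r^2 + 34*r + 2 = 144*r^2 + 18*r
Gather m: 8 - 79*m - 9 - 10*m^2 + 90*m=-10*m^2 + 11*m - 1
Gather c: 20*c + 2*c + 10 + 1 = 22*c + 11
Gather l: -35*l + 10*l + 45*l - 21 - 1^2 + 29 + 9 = 20*l + 16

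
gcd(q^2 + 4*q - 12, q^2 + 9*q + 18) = q + 6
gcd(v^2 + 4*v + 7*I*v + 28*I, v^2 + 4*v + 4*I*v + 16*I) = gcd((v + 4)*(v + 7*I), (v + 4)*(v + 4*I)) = v + 4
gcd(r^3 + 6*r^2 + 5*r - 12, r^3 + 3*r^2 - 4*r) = r^2 + 3*r - 4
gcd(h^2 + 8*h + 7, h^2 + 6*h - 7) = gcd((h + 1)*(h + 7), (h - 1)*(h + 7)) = h + 7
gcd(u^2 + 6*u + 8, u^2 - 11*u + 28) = 1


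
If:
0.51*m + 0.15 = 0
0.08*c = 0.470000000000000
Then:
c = 5.88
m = -0.29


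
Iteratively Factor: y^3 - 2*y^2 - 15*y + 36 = (y - 3)*(y^2 + y - 12) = (y - 3)^2*(y + 4)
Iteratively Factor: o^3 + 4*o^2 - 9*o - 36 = (o + 3)*(o^2 + o - 12) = (o - 3)*(o + 3)*(o + 4)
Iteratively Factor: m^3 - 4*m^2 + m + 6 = (m + 1)*(m^2 - 5*m + 6) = (m - 2)*(m + 1)*(m - 3)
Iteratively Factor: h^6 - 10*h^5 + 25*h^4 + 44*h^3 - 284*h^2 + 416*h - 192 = (h - 2)*(h^5 - 8*h^4 + 9*h^3 + 62*h^2 - 160*h + 96) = (h - 2)*(h - 1)*(h^4 - 7*h^3 + 2*h^2 + 64*h - 96) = (h - 4)*(h - 2)*(h - 1)*(h^3 - 3*h^2 - 10*h + 24) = (h - 4)*(h - 2)^2*(h - 1)*(h^2 - h - 12) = (h - 4)*(h - 2)^2*(h - 1)*(h + 3)*(h - 4)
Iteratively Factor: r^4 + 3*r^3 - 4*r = (r + 2)*(r^3 + r^2 - 2*r) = (r + 2)^2*(r^2 - r) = (r - 1)*(r + 2)^2*(r)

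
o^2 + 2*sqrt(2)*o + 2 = (o + sqrt(2))^2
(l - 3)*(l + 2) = l^2 - l - 6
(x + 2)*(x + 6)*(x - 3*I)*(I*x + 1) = I*x^4 + 4*x^3 + 8*I*x^3 + 32*x^2 + 9*I*x^2 + 48*x - 24*I*x - 36*I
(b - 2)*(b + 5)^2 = b^3 + 8*b^2 + 5*b - 50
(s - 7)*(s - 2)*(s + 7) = s^3 - 2*s^2 - 49*s + 98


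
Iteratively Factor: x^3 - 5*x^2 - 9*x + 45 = (x - 5)*(x^2 - 9) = (x - 5)*(x + 3)*(x - 3)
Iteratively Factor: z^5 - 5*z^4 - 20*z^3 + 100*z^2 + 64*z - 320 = (z + 2)*(z^4 - 7*z^3 - 6*z^2 + 112*z - 160) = (z + 2)*(z + 4)*(z^3 - 11*z^2 + 38*z - 40) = (z - 4)*(z + 2)*(z + 4)*(z^2 - 7*z + 10) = (z - 4)*(z - 2)*(z + 2)*(z + 4)*(z - 5)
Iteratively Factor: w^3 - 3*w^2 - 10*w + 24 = (w + 3)*(w^2 - 6*w + 8) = (w - 2)*(w + 3)*(w - 4)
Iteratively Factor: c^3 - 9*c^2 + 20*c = (c - 4)*(c^2 - 5*c) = c*(c - 4)*(c - 5)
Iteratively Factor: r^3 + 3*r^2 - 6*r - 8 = (r + 1)*(r^2 + 2*r - 8) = (r + 1)*(r + 4)*(r - 2)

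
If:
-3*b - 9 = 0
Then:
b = -3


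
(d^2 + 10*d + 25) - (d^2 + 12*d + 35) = -2*d - 10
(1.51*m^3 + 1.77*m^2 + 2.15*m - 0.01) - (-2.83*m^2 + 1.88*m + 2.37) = 1.51*m^3 + 4.6*m^2 + 0.27*m - 2.38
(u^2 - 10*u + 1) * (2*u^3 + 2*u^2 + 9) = 2*u^5 - 18*u^4 - 18*u^3 + 11*u^2 - 90*u + 9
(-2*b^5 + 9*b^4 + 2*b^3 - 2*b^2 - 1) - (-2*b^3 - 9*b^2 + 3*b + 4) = -2*b^5 + 9*b^4 + 4*b^3 + 7*b^2 - 3*b - 5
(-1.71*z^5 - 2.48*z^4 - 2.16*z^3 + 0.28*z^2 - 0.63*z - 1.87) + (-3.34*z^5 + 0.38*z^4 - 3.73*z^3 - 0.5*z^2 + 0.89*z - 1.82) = -5.05*z^5 - 2.1*z^4 - 5.89*z^3 - 0.22*z^2 + 0.26*z - 3.69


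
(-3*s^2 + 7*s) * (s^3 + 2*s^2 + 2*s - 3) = -3*s^5 + s^4 + 8*s^3 + 23*s^2 - 21*s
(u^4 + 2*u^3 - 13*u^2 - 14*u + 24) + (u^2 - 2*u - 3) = u^4 + 2*u^3 - 12*u^2 - 16*u + 21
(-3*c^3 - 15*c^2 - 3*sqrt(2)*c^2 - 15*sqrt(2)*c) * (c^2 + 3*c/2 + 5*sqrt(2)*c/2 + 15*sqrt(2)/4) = -3*c^5 - 39*c^4/2 - 21*sqrt(2)*c^4/2 - 273*sqrt(2)*c^3/4 - 75*c^3/2 - 315*sqrt(2)*c^2/4 - 195*c^2/2 - 225*c/2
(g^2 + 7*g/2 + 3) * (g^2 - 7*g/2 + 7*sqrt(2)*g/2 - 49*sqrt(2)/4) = g^4 + 7*sqrt(2)*g^3/2 - 37*g^2/4 - 259*sqrt(2)*g/8 - 21*g/2 - 147*sqrt(2)/4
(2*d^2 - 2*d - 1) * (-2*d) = -4*d^3 + 4*d^2 + 2*d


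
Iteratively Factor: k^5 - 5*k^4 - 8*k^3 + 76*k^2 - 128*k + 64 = (k - 2)*(k^4 - 3*k^3 - 14*k^2 + 48*k - 32) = (k - 2)^2*(k^3 - k^2 - 16*k + 16) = (k - 4)*(k - 2)^2*(k^2 + 3*k - 4) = (k - 4)*(k - 2)^2*(k - 1)*(k + 4)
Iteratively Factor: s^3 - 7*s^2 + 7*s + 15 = (s - 5)*(s^2 - 2*s - 3) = (s - 5)*(s + 1)*(s - 3)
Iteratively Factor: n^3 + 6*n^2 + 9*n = (n)*(n^2 + 6*n + 9) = n*(n + 3)*(n + 3)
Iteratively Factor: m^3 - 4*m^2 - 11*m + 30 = (m - 5)*(m^2 + m - 6) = (m - 5)*(m - 2)*(m + 3)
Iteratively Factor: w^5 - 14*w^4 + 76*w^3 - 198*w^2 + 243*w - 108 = (w - 3)*(w^4 - 11*w^3 + 43*w^2 - 69*w + 36) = (w - 3)*(w - 1)*(w^3 - 10*w^2 + 33*w - 36) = (w - 3)^2*(w - 1)*(w^2 - 7*w + 12) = (w - 3)^3*(w - 1)*(w - 4)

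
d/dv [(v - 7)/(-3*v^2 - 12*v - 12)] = (v - 16)/(3*(v^3 + 6*v^2 + 12*v + 8))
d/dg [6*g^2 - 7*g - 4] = 12*g - 7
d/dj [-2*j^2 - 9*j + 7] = -4*j - 9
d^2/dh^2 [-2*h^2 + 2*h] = -4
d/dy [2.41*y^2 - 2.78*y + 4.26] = 4.82*y - 2.78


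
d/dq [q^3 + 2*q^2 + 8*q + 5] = 3*q^2 + 4*q + 8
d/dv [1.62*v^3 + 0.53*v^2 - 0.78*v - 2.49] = 4.86*v^2 + 1.06*v - 0.78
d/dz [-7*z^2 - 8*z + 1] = -14*z - 8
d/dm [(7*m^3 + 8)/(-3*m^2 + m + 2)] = (21*m^2*(-3*m^2 + m + 2) + (6*m - 1)*(7*m^3 + 8))/(-3*m^2 + m + 2)^2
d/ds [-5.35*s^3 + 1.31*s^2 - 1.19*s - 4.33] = -16.05*s^2 + 2.62*s - 1.19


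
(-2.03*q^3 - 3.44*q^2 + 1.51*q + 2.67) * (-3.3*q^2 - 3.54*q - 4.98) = 6.699*q^5 + 18.5382*q^4 + 17.304*q^3 + 2.9748*q^2 - 16.9716*q - 13.2966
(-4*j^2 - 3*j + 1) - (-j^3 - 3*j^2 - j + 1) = j^3 - j^2 - 2*j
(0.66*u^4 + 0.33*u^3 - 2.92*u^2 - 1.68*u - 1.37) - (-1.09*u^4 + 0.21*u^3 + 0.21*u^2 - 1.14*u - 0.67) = 1.75*u^4 + 0.12*u^3 - 3.13*u^2 - 0.54*u - 0.7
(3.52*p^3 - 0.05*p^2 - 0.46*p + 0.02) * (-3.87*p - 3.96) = -13.6224*p^4 - 13.7457*p^3 + 1.9782*p^2 + 1.7442*p - 0.0792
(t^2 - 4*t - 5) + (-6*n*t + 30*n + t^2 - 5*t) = -6*n*t + 30*n + 2*t^2 - 9*t - 5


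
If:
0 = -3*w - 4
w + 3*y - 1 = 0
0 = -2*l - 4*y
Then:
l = -14/9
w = -4/3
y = 7/9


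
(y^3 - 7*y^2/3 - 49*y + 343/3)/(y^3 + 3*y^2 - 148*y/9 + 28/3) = 3*(y^2 - 49)/(3*y^2 + 16*y - 12)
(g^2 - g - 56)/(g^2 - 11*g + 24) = (g + 7)/(g - 3)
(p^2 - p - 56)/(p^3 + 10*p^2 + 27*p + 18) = (p^2 - p - 56)/(p^3 + 10*p^2 + 27*p + 18)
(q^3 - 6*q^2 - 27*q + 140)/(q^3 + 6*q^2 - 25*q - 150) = (q^2 - 11*q + 28)/(q^2 + q - 30)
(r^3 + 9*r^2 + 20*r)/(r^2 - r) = (r^2 + 9*r + 20)/(r - 1)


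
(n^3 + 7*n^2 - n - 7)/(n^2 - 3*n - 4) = (n^2 + 6*n - 7)/(n - 4)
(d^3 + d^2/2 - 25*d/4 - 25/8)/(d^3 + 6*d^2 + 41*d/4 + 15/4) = (d - 5/2)/(d + 3)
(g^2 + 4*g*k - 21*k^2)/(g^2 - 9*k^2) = (g + 7*k)/(g + 3*k)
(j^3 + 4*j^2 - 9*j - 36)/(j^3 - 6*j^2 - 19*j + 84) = (j + 3)/(j - 7)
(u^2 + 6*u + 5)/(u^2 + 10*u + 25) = (u + 1)/(u + 5)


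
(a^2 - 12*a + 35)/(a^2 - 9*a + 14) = (a - 5)/(a - 2)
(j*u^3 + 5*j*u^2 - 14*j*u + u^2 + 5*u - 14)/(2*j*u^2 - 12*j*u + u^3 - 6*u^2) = (j*u^3 + 5*j*u^2 - 14*j*u + u^2 + 5*u - 14)/(u*(2*j*u - 12*j + u^2 - 6*u))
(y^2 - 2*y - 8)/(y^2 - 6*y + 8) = (y + 2)/(y - 2)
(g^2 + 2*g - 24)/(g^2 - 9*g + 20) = (g + 6)/(g - 5)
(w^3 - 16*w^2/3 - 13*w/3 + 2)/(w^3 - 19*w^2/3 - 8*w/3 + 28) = (3*w^2 + 2*w - 1)/(3*w^2 - w - 14)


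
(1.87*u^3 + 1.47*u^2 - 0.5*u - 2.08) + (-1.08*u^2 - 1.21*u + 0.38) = 1.87*u^3 + 0.39*u^2 - 1.71*u - 1.7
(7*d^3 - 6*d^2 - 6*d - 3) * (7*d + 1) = 49*d^4 - 35*d^3 - 48*d^2 - 27*d - 3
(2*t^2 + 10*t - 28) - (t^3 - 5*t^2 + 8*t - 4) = -t^3 + 7*t^2 + 2*t - 24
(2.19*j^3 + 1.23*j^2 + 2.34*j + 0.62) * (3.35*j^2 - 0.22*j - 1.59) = 7.3365*j^5 + 3.6387*j^4 + 4.0863*j^3 - 0.3935*j^2 - 3.857*j - 0.9858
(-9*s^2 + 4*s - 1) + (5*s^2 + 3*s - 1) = -4*s^2 + 7*s - 2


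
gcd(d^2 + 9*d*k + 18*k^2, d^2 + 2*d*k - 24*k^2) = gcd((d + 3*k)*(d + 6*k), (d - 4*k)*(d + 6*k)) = d + 6*k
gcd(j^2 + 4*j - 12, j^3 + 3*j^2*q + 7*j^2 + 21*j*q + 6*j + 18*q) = j + 6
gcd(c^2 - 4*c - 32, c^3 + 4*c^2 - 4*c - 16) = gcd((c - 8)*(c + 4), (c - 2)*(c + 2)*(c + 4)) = c + 4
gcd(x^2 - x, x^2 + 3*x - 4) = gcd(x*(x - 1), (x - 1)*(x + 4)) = x - 1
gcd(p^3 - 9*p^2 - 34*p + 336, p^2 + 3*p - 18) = p + 6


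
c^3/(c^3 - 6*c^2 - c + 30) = c^3/(c^3 - 6*c^2 - c + 30)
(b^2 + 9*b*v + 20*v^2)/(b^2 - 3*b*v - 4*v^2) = (-b^2 - 9*b*v - 20*v^2)/(-b^2 + 3*b*v + 4*v^2)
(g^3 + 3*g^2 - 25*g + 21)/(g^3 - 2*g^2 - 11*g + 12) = (g^2 + 4*g - 21)/(g^2 - g - 12)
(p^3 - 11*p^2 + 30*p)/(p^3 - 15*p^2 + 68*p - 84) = p*(p - 5)/(p^2 - 9*p + 14)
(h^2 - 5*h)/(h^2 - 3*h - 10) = h/(h + 2)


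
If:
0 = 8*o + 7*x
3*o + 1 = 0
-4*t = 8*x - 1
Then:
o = -1/3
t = -43/84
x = 8/21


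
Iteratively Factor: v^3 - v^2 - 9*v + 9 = (v + 3)*(v^2 - 4*v + 3) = (v - 3)*(v + 3)*(v - 1)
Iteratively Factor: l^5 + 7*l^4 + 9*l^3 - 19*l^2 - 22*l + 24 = (l - 1)*(l^4 + 8*l^3 + 17*l^2 - 2*l - 24) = (l - 1)*(l + 3)*(l^3 + 5*l^2 + 2*l - 8) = (l - 1)*(l + 3)*(l + 4)*(l^2 + l - 2) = (l - 1)*(l + 2)*(l + 3)*(l + 4)*(l - 1)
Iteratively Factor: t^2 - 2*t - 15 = (t + 3)*(t - 5)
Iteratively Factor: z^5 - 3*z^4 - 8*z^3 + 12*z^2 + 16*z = (z + 1)*(z^4 - 4*z^3 - 4*z^2 + 16*z) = (z - 4)*(z + 1)*(z^3 - 4*z) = z*(z - 4)*(z + 1)*(z^2 - 4) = z*(z - 4)*(z + 1)*(z + 2)*(z - 2)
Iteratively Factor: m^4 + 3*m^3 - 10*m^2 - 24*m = (m - 3)*(m^3 + 6*m^2 + 8*m) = (m - 3)*(m + 2)*(m^2 + 4*m) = (m - 3)*(m + 2)*(m + 4)*(m)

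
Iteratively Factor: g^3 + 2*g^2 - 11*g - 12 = (g - 3)*(g^2 + 5*g + 4) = (g - 3)*(g + 1)*(g + 4)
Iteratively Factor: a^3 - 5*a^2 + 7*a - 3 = (a - 1)*(a^2 - 4*a + 3) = (a - 1)^2*(a - 3)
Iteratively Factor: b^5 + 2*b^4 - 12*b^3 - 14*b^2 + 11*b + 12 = (b - 1)*(b^4 + 3*b^3 - 9*b^2 - 23*b - 12) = (b - 1)*(b + 1)*(b^3 + 2*b^2 - 11*b - 12) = (b - 3)*(b - 1)*(b + 1)*(b^2 + 5*b + 4) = (b - 3)*(b - 1)*(b + 1)^2*(b + 4)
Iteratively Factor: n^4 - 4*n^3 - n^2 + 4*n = (n + 1)*(n^3 - 5*n^2 + 4*n) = (n - 4)*(n + 1)*(n^2 - n) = (n - 4)*(n - 1)*(n + 1)*(n)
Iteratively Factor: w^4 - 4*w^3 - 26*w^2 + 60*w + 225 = (w + 3)*(w^3 - 7*w^2 - 5*w + 75) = (w - 5)*(w + 3)*(w^2 - 2*w - 15) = (w - 5)*(w + 3)^2*(w - 5)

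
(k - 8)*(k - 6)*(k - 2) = k^3 - 16*k^2 + 76*k - 96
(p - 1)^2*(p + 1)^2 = p^4 - 2*p^2 + 1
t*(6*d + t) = 6*d*t + t^2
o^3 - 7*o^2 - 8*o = o*(o - 8)*(o + 1)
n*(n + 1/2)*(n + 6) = n^3 + 13*n^2/2 + 3*n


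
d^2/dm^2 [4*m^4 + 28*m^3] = 24*m*(2*m + 7)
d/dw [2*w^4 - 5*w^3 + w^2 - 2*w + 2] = 8*w^3 - 15*w^2 + 2*w - 2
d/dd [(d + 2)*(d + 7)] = 2*d + 9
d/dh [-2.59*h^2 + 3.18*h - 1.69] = 3.18 - 5.18*h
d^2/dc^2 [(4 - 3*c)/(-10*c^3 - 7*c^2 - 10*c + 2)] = 2*(900*c^5 - 1770*c^4 - 2393*c^3 - 1428*c^2 - 954*c - 396)/(1000*c^9 + 2100*c^8 + 4470*c^7 + 3943*c^6 + 3630*c^5 + 606*c^4 + 280*c^3 - 516*c^2 + 120*c - 8)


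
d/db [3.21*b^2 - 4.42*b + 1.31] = 6.42*b - 4.42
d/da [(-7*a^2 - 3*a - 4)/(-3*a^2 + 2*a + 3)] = (-23*a^2 - 66*a - 1)/(9*a^4 - 12*a^3 - 14*a^2 + 12*a + 9)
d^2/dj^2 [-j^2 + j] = -2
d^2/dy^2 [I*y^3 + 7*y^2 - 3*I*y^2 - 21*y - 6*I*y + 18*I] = 6*I*y + 14 - 6*I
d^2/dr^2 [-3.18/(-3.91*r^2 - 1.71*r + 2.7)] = (-97.232316*r^2 - 42.523596*r + 3.18*(7.82*r + 1.71)*(15.64*r + 3.42) + 67.14252)/(3.91*r^2 + 1.71*r - 2.7)^3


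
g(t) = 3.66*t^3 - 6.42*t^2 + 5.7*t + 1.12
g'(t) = 10.98*t^2 - 12.84*t + 5.7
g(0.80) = 3.45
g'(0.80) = 2.46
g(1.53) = 7.92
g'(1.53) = 11.76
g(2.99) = 58.60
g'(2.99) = 65.47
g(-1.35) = -27.28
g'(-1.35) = 43.05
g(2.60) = 36.87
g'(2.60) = 46.54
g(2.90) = 52.92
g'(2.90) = 60.81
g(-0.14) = 0.19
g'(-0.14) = 7.71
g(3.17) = 71.26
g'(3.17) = 75.33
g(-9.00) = -3238.34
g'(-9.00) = 1010.64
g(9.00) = 2200.54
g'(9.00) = 779.52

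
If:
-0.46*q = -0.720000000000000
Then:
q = 1.57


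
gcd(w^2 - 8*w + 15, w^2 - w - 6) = w - 3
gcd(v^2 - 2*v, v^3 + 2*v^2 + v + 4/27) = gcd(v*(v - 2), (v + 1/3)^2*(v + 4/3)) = 1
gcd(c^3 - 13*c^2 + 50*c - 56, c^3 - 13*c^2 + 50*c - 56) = c^3 - 13*c^2 + 50*c - 56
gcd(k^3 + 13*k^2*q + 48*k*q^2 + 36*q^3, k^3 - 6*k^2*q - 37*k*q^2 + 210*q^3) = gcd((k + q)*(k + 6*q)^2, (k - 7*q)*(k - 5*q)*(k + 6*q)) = k + 6*q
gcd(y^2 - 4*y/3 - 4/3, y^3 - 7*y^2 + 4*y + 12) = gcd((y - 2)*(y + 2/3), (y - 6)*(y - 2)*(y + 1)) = y - 2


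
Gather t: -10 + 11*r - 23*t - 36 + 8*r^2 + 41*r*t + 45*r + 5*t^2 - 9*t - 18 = 8*r^2 + 56*r + 5*t^2 + t*(41*r - 32) - 64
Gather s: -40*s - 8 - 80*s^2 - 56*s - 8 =-80*s^2 - 96*s - 16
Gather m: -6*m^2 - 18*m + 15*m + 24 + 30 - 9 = -6*m^2 - 3*m + 45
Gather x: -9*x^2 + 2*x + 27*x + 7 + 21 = -9*x^2 + 29*x + 28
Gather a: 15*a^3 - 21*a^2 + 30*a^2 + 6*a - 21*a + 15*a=15*a^3 + 9*a^2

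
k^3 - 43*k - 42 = (k - 7)*(k + 1)*(k + 6)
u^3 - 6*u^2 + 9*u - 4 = (u - 4)*(u - 1)^2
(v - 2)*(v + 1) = v^2 - v - 2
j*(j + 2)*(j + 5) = j^3 + 7*j^2 + 10*j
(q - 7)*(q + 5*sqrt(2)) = q^2 - 7*q + 5*sqrt(2)*q - 35*sqrt(2)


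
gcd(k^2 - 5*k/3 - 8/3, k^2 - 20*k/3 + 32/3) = k - 8/3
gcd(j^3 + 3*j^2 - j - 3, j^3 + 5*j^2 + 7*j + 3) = j^2 + 4*j + 3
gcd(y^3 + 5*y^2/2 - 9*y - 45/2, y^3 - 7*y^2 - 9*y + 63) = y^2 - 9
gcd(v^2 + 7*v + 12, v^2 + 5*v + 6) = v + 3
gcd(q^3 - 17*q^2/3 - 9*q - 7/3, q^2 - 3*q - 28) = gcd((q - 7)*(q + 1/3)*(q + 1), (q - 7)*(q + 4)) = q - 7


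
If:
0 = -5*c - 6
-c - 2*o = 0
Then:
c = -6/5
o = 3/5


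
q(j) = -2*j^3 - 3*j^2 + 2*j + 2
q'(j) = -6*j^2 - 6*j + 2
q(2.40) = -38.13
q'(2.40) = -46.96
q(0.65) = 1.48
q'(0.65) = -4.44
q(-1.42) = -1.16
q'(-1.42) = -1.58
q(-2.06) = 2.63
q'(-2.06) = -11.10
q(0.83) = 0.45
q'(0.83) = -7.11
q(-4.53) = 117.30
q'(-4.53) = -93.95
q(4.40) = -217.65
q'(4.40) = -140.56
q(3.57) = -120.09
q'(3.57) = -95.89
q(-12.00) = 3002.00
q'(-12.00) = -790.00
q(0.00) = 2.00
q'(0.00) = 2.00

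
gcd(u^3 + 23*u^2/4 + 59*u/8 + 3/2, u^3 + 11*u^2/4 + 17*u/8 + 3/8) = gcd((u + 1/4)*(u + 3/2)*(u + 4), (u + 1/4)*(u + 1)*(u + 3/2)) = u^2 + 7*u/4 + 3/8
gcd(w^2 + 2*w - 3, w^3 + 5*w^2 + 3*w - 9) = w^2 + 2*w - 3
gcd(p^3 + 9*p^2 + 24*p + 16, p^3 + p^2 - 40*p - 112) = p^2 + 8*p + 16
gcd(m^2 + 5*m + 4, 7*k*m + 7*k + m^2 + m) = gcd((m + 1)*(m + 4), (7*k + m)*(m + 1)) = m + 1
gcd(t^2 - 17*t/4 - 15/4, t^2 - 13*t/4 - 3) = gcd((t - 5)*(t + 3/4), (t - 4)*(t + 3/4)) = t + 3/4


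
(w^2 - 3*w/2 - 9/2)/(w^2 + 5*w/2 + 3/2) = (w - 3)/(w + 1)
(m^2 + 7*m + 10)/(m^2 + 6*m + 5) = (m + 2)/(m + 1)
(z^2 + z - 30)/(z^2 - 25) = (z + 6)/(z + 5)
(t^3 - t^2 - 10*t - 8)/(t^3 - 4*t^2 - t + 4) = (t + 2)/(t - 1)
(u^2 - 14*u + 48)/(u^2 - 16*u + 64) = (u - 6)/(u - 8)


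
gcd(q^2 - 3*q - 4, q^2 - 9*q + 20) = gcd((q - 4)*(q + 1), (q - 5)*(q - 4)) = q - 4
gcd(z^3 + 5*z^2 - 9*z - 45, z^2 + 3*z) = z + 3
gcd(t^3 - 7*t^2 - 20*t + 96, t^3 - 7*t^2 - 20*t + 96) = t^3 - 7*t^2 - 20*t + 96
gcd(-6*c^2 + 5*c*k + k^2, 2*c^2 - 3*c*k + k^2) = c - k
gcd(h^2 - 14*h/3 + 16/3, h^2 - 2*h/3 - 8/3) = h - 2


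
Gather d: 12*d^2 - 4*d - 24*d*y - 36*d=12*d^2 + d*(-24*y - 40)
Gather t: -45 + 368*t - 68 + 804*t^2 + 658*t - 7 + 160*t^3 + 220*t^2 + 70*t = 160*t^3 + 1024*t^2 + 1096*t - 120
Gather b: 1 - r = 1 - r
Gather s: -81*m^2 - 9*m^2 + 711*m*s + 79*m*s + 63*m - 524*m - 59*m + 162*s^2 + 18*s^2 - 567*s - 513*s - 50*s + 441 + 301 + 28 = -90*m^2 - 520*m + 180*s^2 + s*(790*m - 1130) + 770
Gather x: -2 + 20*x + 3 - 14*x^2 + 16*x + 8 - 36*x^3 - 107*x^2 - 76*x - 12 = -36*x^3 - 121*x^2 - 40*x - 3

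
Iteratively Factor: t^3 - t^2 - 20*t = (t + 4)*(t^2 - 5*t) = t*(t + 4)*(t - 5)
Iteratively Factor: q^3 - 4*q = (q - 2)*(q^2 + 2*q) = q*(q - 2)*(q + 2)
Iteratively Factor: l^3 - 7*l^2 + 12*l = (l)*(l^2 - 7*l + 12) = l*(l - 4)*(l - 3)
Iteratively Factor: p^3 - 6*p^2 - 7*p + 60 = (p - 5)*(p^2 - p - 12) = (p - 5)*(p - 4)*(p + 3)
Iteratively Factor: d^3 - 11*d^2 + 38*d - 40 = (d - 2)*(d^2 - 9*d + 20) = (d - 4)*(d - 2)*(d - 5)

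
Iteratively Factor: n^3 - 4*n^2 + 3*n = (n)*(n^2 - 4*n + 3) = n*(n - 3)*(n - 1)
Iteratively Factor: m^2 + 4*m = (m)*(m + 4)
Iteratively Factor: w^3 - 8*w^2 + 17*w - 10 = (w - 5)*(w^2 - 3*w + 2) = (w - 5)*(w - 1)*(w - 2)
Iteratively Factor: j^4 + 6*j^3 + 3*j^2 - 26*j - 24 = (j + 3)*(j^3 + 3*j^2 - 6*j - 8) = (j - 2)*(j + 3)*(j^2 + 5*j + 4) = (j - 2)*(j + 1)*(j + 3)*(j + 4)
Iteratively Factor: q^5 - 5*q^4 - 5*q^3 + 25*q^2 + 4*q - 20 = (q - 1)*(q^4 - 4*q^3 - 9*q^2 + 16*q + 20) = (q - 1)*(q + 2)*(q^3 - 6*q^2 + 3*q + 10) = (q - 2)*(q - 1)*(q + 2)*(q^2 - 4*q - 5) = (q - 5)*(q - 2)*(q - 1)*(q + 2)*(q + 1)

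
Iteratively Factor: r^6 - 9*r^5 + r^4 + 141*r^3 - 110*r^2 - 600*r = (r + 2)*(r^5 - 11*r^4 + 23*r^3 + 95*r^2 - 300*r) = (r + 2)*(r + 3)*(r^4 - 14*r^3 + 65*r^2 - 100*r) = (r - 5)*(r + 2)*(r + 3)*(r^3 - 9*r^2 + 20*r) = r*(r - 5)*(r + 2)*(r + 3)*(r^2 - 9*r + 20) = r*(r - 5)*(r - 4)*(r + 2)*(r + 3)*(r - 5)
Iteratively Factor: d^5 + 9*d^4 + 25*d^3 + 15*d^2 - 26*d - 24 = (d - 1)*(d^4 + 10*d^3 + 35*d^2 + 50*d + 24) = (d - 1)*(d + 2)*(d^3 + 8*d^2 + 19*d + 12) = (d - 1)*(d + 2)*(d + 4)*(d^2 + 4*d + 3) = (d - 1)*(d + 1)*(d + 2)*(d + 4)*(d + 3)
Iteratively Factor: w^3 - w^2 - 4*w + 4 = (w + 2)*(w^2 - 3*w + 2) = (w - 2)*(w + 2)*(w - 1)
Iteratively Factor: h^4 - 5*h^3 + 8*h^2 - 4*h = (h - 2)*(h^3 - 3*h^2 + 2*h) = (h - 2)^2*(h^2 - h) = h*(h - 2)^2*(h - 1)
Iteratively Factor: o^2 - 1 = (o - 1)*(o + 1)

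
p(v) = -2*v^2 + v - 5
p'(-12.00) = 49.00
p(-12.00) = -305.00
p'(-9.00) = 37.00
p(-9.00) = -176.00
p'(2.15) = -7.60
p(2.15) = -12.10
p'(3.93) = -14.72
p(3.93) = -31.96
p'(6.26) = -24.04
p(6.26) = -77.12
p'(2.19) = -7.76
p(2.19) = -12.40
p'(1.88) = -6.52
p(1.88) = -10.19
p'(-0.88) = 4.52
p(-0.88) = -7.43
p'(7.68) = -29.72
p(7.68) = -115.28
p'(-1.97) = 8.88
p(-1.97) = -14.73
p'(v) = 1 - 4*v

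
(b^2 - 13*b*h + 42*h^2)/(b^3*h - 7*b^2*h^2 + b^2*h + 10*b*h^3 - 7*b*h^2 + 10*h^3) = (b^2 - 13*b*h + 42*h^2)/(h*(b^3 - 7*b^2*h + b^2 + 10*b*h^2 - 7*b*h + 10*h^2))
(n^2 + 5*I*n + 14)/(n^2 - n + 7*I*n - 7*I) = (n - 2*I)/(n - 1)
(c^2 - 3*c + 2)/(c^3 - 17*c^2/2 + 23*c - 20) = 2*(c - 1)/(2*c^2 - 13*c + 20)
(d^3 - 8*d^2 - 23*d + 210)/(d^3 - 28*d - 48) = (d^2 - 2*d - 35)/(d^2 + 6*d + 8)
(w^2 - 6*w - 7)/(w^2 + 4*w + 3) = (w - 7)/(w + 3)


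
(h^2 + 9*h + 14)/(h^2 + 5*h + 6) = (h + 7)/(h + 3)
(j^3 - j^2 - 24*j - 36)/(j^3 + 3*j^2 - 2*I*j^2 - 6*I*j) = (j^2 - 4*j - 12)/(j*(j - 2*I))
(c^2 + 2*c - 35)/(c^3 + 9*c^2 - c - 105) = (c - 5)/(c^2 + 2*c - 15)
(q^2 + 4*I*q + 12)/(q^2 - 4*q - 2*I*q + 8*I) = (q + 6*I)/(q - 4)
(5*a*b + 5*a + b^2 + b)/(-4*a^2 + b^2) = (-5*a*b - 5*a - b^2 - b)/(4*a^2 - b^2)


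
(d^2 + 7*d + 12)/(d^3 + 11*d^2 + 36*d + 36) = (d + 4)/(d^2 + 8*d + 12)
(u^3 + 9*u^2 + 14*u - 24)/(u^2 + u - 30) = (u^2 + 3*u - 4)/(u - 5)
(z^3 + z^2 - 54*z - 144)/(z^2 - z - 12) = (z^2 - 2*z - 48)/(z - 4)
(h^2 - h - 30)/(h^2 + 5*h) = (h - 6)/h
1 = 1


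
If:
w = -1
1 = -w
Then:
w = -1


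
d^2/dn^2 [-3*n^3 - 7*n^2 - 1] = -18*n - 14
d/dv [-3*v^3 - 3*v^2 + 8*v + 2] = -9*v^2 - 6*v + 8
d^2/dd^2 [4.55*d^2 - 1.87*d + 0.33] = 9.10000000000000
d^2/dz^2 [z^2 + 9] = 2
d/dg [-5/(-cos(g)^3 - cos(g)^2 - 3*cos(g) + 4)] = 5*(3*cos(g)^2 + 2*cos(g) + 3)*sin(g)/(cos(g)^3 + cos(g)^2 + 3*cos(g) - 4)^2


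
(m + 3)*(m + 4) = m^2 + 7*m + 12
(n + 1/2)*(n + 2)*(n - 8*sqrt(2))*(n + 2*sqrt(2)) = n^4 - 6*sqrt(2)*n^3 + 5*n^3/2 - 31*n^2 - 15*sqrt(2)*n^2 - 80*n - 6*sqrt(2)*n - 32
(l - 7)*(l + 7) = l^2 - 49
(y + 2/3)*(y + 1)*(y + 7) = y^3 + 26*y^2/3 + 37*y/3 + 14/3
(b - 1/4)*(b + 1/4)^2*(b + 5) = b^4 + 21*b^3/4 + 19*b^2/16 - 21*b/64 - 5/64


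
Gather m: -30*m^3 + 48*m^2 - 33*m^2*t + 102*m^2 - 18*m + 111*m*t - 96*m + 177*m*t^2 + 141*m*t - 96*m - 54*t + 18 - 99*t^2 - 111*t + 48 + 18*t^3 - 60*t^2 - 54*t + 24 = -30*m^3 + m^2*(150 - 33*t) + m*(177*t^2 + 252*t - 210) + 18*t^3 - 159*t^2 - 219*t + 90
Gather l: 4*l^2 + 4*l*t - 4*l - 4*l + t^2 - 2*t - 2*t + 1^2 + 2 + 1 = 4*l^2 + l*(4*t - 8) + t^2 - 4*t + 4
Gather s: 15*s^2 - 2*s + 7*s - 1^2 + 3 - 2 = 15*s^2 + 5*s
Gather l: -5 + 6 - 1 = 0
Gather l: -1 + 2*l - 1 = 2*l - 2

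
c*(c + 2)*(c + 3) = c^3 + 5*c^2 + 6*c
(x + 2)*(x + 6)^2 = x^3 + 14*x^2 + 60*x + 72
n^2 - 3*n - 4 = (n - 4)*(n + 1)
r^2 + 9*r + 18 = (r + 3)*(r + 6)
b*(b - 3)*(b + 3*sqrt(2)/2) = b^3 - 3*b^2 + 3*sqrt(2)*b^2/2 - 9*sqrt(2)*b/2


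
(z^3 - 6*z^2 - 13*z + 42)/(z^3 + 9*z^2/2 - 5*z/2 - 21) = 2*(z - 7)/(2*z + 7)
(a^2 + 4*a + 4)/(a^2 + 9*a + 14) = (a + 2)/(a + 7)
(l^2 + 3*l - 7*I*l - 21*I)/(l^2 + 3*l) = (l - 7*I)/l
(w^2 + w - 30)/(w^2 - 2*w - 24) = (-w^2 - w + 30)/(-w^2 + 2*w + 24)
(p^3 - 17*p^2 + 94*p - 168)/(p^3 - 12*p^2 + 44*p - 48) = (p - 7)/(p - 2)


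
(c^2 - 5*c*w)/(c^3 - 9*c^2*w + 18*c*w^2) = (c - 5*w)/(c^2 - 9*c*w + 18*w^2)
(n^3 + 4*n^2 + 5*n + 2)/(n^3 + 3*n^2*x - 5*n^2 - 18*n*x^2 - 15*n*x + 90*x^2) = (n^3 + 4*n^2 + 5*n + 2)/(n^3 + 3*n^2*x - 5*n^2 - 18*n*x^2 - 15*n*x + 90*x^2)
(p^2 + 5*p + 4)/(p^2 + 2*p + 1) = (p + 4)/(p + 1)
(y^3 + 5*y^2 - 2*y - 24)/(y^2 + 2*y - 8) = y + 3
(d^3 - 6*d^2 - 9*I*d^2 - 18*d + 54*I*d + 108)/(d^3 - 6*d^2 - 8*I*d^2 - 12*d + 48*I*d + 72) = (d - 3*I)/(d - 2*I)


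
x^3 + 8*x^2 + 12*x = x*(x + 2)*(x + 6)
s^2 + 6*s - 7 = (s - 1)*(s + 7)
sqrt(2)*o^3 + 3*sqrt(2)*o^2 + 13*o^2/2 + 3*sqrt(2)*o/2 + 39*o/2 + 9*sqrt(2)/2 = (o + 3)*(o + 3*sqrt(2))*(sqrt(2)*o + 1/2)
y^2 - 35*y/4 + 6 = (y - 8)*(y - 3/4)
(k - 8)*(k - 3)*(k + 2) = k^3 - 9*k^2 + 2*k + 48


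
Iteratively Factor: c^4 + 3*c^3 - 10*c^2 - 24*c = (c + 4)*(c^3 - c^2 - 6*c) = c*(c + 4)*(c^2 - c - 6) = c*(c - 3)*(c + 4)*(c + 2)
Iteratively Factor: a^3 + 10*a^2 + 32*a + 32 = (a + 2)*(a^2 + 8*a + 16) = (a + 2)*(a + 4)*(a + 4)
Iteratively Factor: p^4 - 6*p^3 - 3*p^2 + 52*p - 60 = (p - 5)*(p^3 - p^2 - 8*p + 12) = (p - 5)*(p - 2)*(p^2 + p - 6) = (p - 5)*(p - 2)*(p + 3)*(p - 2)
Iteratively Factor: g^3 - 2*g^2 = (g - 2)*(g^2) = g*(g - 2)*(g)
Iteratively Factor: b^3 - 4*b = (b + 2)*(b^2 - 2*b) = b*(b + 2)*(b - 2)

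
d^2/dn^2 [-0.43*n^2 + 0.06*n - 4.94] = -0.860000000000000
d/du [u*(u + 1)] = 2*u + 1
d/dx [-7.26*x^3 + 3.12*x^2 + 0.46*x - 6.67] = -21.78*x^2 + 6.24*x + 0.46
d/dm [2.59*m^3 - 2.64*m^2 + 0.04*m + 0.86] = 7.77*m^2 - 5.28*m + 0.04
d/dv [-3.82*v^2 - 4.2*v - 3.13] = -7.64*v - 4.2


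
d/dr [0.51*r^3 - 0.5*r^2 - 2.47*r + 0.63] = 1.53*r^2 - 1.0*r - 2.47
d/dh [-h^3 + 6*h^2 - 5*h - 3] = -3*h^2 + 12*h - 5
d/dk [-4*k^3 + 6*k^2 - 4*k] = -12*k^2 + 12*k - 4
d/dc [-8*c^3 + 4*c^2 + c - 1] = -24*c^2 + 8*c + 1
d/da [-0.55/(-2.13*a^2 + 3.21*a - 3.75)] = (1.7655 - 2.343*a)/(2.13*a^2 - 3.21*a + 3.75)^2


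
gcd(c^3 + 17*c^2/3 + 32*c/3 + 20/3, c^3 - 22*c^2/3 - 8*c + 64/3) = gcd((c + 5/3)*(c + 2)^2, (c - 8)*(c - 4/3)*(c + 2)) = c + 2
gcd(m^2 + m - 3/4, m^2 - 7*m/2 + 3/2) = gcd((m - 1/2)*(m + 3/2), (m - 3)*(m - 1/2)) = m - 1/2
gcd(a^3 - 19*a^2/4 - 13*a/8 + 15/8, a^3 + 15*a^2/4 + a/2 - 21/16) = a^2 + a/4 - 3/8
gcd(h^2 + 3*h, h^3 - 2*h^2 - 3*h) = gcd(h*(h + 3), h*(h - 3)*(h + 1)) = h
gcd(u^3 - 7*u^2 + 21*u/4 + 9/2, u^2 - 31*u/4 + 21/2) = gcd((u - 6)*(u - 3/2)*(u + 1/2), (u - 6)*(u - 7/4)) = u - 6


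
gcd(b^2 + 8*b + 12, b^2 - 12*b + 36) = 1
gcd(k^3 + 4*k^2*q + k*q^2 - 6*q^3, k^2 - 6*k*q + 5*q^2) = -k + q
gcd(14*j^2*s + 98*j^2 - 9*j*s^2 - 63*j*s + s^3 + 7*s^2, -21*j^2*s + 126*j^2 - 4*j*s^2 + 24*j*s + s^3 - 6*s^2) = -7*j + s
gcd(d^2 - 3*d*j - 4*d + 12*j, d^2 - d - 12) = d - 4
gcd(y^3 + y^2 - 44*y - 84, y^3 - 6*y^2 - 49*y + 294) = y - 7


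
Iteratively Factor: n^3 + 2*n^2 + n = (n + 1)*(n^2 + n) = n*(n + 1)*(n + 1)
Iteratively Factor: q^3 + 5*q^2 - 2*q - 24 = (q + 4)*(q^2 + q - 6) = (q - 2)*(q + 4)*(q + 3)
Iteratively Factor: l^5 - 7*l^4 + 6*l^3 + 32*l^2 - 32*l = (l - 1)*(l^4 - 6*l^3 + 32*l) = l*(l - 1)*(l^3 - 6*l^2 + 32) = l*(l - 1)*(l + 2)*(l^2 - 8*l + 16) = l*(l - 4)*(l - 1)*(l + 2)*(l - 4)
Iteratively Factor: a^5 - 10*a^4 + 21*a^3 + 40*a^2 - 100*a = (a - 5)*(a^4 - 5*a^3 - 4*a^2 + 20*a) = (a - 5)*(a - 2)*(a^3 - 3*a^2 - 10*a) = a*(a - 5)*(a - 2)*(a^2 - 3*a - 10) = a*(a - 5)^2*(a - 2)*(a + 2)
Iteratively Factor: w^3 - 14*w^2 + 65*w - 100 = (w - 5)*(w^2 - 9*w + 20) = (w - 5)^2*(w - 4)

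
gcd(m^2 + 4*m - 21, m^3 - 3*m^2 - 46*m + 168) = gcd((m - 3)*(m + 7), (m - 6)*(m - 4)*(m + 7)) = m + 7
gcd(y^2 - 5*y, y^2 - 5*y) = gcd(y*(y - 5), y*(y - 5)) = y^2 - 5*y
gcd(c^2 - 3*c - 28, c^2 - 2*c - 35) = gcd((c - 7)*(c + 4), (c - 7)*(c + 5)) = c - 7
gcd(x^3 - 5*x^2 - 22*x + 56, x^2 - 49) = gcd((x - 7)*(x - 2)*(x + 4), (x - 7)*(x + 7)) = x - 7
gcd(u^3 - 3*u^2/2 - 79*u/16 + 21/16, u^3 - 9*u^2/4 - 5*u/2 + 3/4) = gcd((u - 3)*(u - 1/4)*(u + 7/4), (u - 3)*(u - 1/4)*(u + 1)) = u^2 - 13*u/4 + 3/4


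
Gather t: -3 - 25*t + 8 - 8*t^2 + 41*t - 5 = -8*t^2 + 16*t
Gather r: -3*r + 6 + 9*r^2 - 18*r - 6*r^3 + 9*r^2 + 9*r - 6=-6*r^3 + 18*r^2 - 12*r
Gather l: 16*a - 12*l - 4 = 16*a - 12*l - 4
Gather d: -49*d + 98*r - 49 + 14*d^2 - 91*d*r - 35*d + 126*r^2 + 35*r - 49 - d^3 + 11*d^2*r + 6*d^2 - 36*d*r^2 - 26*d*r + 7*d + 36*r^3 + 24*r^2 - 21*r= -d^3 + d^2*(11*r + 20) + d*(-36*r^2 - 117*r - 77) + 36*r^3 + 150*r^2 + 112*r - 98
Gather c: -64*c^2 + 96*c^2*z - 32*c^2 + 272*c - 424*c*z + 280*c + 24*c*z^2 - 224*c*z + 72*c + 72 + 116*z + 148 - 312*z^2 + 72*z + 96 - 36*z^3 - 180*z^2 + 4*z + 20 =c^2*(96*z - 96) + c*(24*z^2 - 648*z + 624) - 36*z^3 - 492*z^2 + 192*z + 336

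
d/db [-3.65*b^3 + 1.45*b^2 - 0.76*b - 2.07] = -10.95*b^2 + 2.9*b - 0.76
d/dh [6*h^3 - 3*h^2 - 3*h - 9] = 18*h^2 - 6*h - 3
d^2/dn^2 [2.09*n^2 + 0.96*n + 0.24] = 4.18000000000000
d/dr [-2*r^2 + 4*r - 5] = 4 - 4*r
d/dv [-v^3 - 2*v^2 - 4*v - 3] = -3*v^2 - 4*v - 4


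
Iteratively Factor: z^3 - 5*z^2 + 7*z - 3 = (z - 1)*(z^2 - 4*z + 3) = (z - 3)*(z - 1)*(z - 1)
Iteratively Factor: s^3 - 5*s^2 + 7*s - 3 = (s - 3)*(s^2 - 2*s + 1) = (s - 3)*(s - 1)*(s - 1)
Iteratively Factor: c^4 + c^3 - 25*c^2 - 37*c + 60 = (c + 3)*(c^3 - 2*c^2 - 19*c + 20) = (c - 1)*(c + 3)*(c^2 - c - 20) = (c - 1)*(c + 3)*(c + 4)*(c - 5)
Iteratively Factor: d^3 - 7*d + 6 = (d - 1)*(d^2 + d - 6) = (d - 1)*(d + 3)*(d - 2)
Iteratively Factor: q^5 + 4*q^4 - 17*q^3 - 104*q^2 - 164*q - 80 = (q + 2)*(q^4 + 2*q^3 - 21*q^2 - 62*q - 40) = (q + 2)^2*(q^3 - 21*q - 20) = (q + 1)*(q + 2)^2*(q^2 - q - 20) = (q + 1)*(q + 2)^2*(q + 4)*(q - 5)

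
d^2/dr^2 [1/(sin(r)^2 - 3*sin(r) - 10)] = (-4*sin(r)^4 + 9*sin(r)^3 - 43*sin(r)^2 + 12*sin(r) + 38)/((sin(r) - 5)^3*(sin(r) + 2)^3)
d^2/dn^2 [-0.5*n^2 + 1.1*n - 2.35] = -1.00000000000000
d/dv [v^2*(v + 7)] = v*(3*v + 14)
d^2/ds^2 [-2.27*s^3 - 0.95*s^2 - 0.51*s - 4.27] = -13.62*s - 1.9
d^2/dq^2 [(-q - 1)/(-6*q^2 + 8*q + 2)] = ((1 - 9*q)*(-3*q^2 + 4*q + 1) - 4*(q + 1)*(3*q - 2)^2)/(-3*q^2 + 4*q + 1)^3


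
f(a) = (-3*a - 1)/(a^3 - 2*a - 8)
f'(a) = (2 - 3*a^2)*(-3*a - 1)/(a^3 - 2*a - 8)^2 - 3/(a^3 - 2*a - 8) = (-3*a^3 + 6*a + (3*a + 1)*(3*a^2 - 2) + 24)/(-a^3 + 2*a + 8)^2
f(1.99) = 1.70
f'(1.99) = 4.83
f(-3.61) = -0.21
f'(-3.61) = -0.10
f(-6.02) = -0.08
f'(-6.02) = -0.03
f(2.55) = -2.48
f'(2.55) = 11.63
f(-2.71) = -0.32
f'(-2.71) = -0.15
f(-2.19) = -0.39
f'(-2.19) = -0.13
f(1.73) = 0.99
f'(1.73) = 1.57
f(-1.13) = -0.33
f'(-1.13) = 0.33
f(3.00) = -0.77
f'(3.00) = 1.25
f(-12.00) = -0.02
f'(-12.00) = 0.00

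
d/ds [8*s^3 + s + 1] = 24*s^2 + 1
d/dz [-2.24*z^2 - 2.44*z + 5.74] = -4.48*z - 2.44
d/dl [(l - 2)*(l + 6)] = 2*l + 4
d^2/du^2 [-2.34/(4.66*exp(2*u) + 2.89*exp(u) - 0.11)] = (-2.34*(9.32*exp(u) + 2.89)*(18.64*exp(u) + 5.78)*exp(u) + (43.6176*exp(u) + 6.7626)*(4.66*exp(2*u) + 2.89*exp(u) - 0.11))*exp(u)/(4.66*exp(2*u) + 2.89*exp(u) - 0.11)^3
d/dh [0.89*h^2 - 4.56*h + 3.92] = 1.78*h - 4.56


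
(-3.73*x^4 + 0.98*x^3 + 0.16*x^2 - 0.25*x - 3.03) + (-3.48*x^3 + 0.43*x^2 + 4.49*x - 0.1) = -3.73*x^4 - 2.5*x^3 + 0.59*x^2 + 4.24*x - 3.13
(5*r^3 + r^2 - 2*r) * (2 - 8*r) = -40*r^4 + 2*r^3 + 18*r^2 - 4*r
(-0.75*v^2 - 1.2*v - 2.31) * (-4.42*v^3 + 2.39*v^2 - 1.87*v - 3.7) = 3.315*v^5 + 3.5115*v^4 + 8.7447*v^3 - 0.5019*v^2 + 8.7597*v + 8.547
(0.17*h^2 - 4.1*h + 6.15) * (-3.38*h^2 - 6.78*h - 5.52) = -0.5746*h^4 + 12.7054*h^3 + 6.0726*h^2 - 19.065*h - 33.948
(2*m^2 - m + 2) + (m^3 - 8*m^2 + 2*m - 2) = m^3 - 6*m^2 + m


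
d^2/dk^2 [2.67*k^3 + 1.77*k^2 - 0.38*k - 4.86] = 16.02*k + 3.54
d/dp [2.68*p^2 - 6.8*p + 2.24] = 5.36*p - 6.8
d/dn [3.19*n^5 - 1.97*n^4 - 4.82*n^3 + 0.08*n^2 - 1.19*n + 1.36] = 15.95*n^4 - 7.88*n^3 - 14.46*n^2 + 0.16*n - 1.19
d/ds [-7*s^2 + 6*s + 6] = 6 - 14*s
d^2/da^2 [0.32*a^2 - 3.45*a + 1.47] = 0.640000000000000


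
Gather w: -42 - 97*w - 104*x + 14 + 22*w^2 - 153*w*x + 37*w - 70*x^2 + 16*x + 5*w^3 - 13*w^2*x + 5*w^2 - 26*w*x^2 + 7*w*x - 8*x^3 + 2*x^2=5*w^3 + w^2*(27 - 13*x) + w*(-26*x^2 - 146*x - 60) - 8*x^3 - 68*x^2 - 88*x - 28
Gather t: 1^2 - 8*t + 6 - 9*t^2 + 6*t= -9*t^2 - 2*t + 7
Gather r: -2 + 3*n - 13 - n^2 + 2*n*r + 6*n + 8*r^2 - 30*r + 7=-n^2 + 9*n + 8*r^2 + r*(2*n - 30) - 8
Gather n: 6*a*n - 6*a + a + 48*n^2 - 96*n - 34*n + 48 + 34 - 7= -5*a + 48*n^2 + n*(6*a - 130) + 75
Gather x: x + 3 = x + 3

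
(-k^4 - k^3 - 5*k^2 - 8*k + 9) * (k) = -k^5 - k^4 - 5*k^3 - 8*k^2 + 9*k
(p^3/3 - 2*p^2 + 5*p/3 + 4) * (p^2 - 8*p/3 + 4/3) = p^5/3 - 26*p^4/9 + 67*p^3/9 - 28*p^2/9 - 76*p/9 + 16/3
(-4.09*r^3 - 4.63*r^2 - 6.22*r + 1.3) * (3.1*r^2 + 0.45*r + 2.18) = -12.679*r^5 - 16.1935*r^4 - 30.2817*r^3 - 8.8624*r^2 - 12.9746*r + 2.834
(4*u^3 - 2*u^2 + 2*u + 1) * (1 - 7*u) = -28*u^4 + 18*u^3 - 16*u^2 - 5*u + 1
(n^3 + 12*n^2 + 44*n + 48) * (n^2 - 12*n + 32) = n^5 - 68*n^3 - 96*n^2 + 832*n + 1536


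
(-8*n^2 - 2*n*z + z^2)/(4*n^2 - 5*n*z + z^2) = (2*n + z)/(-n + z)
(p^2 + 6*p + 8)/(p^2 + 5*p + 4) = (p + 2)/(p + 1)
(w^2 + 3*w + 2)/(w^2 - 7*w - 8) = (w + 2)/(w - 8)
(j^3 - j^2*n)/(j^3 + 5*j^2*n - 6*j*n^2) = j/(j + 6*n)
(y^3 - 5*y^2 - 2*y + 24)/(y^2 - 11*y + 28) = (y^2 - y - 6)/(y - 7)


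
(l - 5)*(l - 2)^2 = l^3 - 9*l^2 + 24*l - 20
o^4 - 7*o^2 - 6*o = o*(o - 3)*(o + 1)*(o + 2)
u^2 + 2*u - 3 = (u - 1)*(u + 3)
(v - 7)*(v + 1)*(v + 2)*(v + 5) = v^4 + v^3 - 39*v^2 - 109*v - 70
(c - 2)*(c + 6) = c^2 + 4*c - 12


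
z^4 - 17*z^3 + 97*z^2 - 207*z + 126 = (z - 7)*(z - 6)*(z - 3)*(z - 1)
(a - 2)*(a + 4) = a^2 + 2*a - 8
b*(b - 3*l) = b^2 - 3*b*l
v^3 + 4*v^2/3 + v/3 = v*(v + 1/3)*(v + 1)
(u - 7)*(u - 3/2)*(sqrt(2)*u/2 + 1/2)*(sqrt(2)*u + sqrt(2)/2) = u^4 - 8*u^3 + sqrt(2)*u^3/2 - 4*sqrt(2)*u^2 + 25*u^2/4 + 25*sqrt(2)*u/8 + 21*u/4 + 21*sqrt(2)/8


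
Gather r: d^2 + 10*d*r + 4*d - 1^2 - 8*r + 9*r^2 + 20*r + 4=d^2 + 4*d + 9*r^2 + r*(10*d + 12) + 3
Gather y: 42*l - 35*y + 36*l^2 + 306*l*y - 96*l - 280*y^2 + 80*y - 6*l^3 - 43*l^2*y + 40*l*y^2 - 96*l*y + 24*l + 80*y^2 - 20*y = -6*l^3 + 36*l^2 - 30*l + y^2*(40*l - 200) + y*(-43*l^2 + 210*l + 25)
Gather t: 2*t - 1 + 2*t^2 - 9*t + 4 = 2*t^2 - 7*t + 3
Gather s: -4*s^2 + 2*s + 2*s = -4*s^2 + 4*s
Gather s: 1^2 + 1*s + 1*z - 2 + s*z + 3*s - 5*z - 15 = s*(z + 4) - 4*z - 16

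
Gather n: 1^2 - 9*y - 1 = -9*y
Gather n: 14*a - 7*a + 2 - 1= 7*a + 1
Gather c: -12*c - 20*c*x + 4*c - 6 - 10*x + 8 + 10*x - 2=c*(-20*x - 8)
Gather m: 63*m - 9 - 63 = 63*m - 72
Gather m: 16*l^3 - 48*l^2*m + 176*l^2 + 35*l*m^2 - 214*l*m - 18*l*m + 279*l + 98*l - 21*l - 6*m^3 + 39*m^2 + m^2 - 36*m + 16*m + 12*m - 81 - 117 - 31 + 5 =16*l^3 + 176*l^2 + 356*l - 6*m^3 + m^2*(35*l + 40) + m*(-48*l^2 - 232*l - 8) - 224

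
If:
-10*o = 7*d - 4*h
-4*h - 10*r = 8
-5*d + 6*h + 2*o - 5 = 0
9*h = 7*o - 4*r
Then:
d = -31/1569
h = 2249/3138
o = 943/3138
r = -1705/1569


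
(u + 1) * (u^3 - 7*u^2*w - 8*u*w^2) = u^4 - 7*u^3*w + u^3 - 8*u^2*w^2 - 7*u^2*w - 8*u*w^2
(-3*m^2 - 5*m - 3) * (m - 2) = -3*m^3 + m^2 + 7*m + 6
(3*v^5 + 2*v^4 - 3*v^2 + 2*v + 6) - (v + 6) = 3*v^5 + 2*v^4 - 3*v^2 + v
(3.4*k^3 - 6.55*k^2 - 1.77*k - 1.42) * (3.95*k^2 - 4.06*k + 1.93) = 13.43*k^5 - 39.6765*k^4 + 26.1635*k^3 - 11.0643*k^2 + 2.3491*k - 2.7406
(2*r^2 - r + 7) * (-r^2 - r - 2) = -2*r^4 - r^3 - 10*r^2 - 5*r - 14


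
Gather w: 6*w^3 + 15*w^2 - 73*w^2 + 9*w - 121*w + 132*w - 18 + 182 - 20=6*w^3 - 58*w^2 + 20*w + 144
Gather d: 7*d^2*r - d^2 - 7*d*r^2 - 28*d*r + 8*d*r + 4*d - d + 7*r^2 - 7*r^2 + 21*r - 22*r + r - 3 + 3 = d^2*(7*r - 1) + d*(-7*r^2 - 20*r + 3)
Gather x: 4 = 4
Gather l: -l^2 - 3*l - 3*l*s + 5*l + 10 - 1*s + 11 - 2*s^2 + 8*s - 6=-l^2 + l*(2 - 3*s) - 2*s^2 + 7*s + 15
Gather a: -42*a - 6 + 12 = 6 - 42*a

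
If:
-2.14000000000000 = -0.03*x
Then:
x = 71.33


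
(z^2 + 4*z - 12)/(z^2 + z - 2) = (z^2 + 4*z - 12)/(z^2 + z - 2)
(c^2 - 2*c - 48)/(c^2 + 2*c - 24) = (c - 8)/(c - 4)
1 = 1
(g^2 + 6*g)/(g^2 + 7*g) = (g + 6)/(g + 7)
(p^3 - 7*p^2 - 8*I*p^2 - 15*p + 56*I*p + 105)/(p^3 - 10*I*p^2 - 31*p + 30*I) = (p - 7)/(p - 2*I)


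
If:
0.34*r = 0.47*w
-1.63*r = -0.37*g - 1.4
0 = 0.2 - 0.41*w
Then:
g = -0.81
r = 0.67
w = 0.49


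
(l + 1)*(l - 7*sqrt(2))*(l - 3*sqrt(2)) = l^3 - 10*sqrt(2)*l^2 + l^2 - 10*sqrt(2)*l + 42*l + 42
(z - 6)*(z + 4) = z^2 - 2*z - 24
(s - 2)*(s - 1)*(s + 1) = s^3 - 2*s^2 - s + 2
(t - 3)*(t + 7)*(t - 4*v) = t^3 - 4*t^2*v + 4*t^2 - 16*t*v - 21*t + 84*v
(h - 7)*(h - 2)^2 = h^3 - 11*h^2 + 32*h - 28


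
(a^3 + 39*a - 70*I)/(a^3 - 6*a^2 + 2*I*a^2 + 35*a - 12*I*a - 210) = (a - 2*I)/(a - 6)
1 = 1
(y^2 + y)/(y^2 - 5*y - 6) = y/(y - 6)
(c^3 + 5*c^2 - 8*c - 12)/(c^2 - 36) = (c^2 - c - 2)/(c - 6)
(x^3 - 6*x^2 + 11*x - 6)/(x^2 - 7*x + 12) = (x^2 - 3*x + 2)/(x - 4)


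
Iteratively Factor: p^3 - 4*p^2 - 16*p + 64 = (p - 4)*(p^2 - 16) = (p - 4)*(p + 4)*(p - 4)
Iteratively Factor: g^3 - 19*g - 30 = (g - 5)*(g^2 + 5*g + 6) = (g - 5)*(g + 2)*(g + 3)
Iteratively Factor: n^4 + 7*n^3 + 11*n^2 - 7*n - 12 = (n - 1)*(n^3 + 8*n^2 + 19*n + 12) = (n - 1)*(n + 4)*(n^2 + 4*n + 3) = (n - 1)*(n + 1)*(n + 4)*(n + 3)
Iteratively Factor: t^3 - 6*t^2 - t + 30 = (t + 2)*(t^2 - 8*t + 15) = (t - 3)*(t + 2)*(t - 5)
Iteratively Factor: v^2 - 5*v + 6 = (v - 2)*(v - 3)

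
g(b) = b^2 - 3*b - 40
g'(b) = 2*b - 3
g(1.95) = -42.05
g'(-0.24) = -3.48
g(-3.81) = -14.05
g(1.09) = -42.08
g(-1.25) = -34.69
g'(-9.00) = -21.00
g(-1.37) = -34.01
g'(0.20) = -2.60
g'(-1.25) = -5.50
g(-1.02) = -35.90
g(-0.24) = -39.22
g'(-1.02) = -5.04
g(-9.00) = 68.00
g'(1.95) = 0.90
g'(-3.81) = -10.62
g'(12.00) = 21.00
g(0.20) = -40.56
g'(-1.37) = -5.74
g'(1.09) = -0.82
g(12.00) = 68.00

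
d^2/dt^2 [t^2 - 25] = 2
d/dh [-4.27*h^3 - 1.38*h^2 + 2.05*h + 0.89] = -12.81*h^2 - 2.76*h + 2.05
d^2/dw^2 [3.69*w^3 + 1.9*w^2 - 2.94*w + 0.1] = 22.14*w + 3.8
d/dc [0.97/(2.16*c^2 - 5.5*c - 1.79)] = (5.335 - 4.1904*c)/(-2.16*c^2 + 5.5*c + 1.79)^2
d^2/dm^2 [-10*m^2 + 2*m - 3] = -20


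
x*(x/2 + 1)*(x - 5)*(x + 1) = x^4/2 - x^3 - 13*x^2/2 - 5*x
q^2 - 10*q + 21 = (q - 7)*(q - 3)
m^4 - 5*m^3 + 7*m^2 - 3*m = m*(m - 3)*(m - 1)^2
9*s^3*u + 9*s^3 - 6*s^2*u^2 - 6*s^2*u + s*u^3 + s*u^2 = (-3*s + u)^2*(s*u + s)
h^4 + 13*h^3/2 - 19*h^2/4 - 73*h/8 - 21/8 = (h - 3/2)*(h + 1/2)^2*(h + 7)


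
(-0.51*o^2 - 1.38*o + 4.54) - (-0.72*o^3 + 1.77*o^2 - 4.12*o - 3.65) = 0.72*o^3 - 2.28*o^2 + 2.74*o + 8.19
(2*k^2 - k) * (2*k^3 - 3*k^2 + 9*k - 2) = 4*k^5 - 8*k^4 + 21*k^3 - 13*k^2 + 2*k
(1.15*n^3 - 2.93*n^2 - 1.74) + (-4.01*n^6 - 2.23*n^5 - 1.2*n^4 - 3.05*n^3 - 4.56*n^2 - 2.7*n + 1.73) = -4.01*n^6 - 2.23*n^5 - 1.2*n^4 - 1.9*n^3 - 7.49*n^2 - 2.7*n - 0.01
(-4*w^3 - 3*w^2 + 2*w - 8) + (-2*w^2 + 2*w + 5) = -4*w^3 - 5*w^2 + 4*w - 3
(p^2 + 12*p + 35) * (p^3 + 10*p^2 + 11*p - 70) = p^5 + 22*p^4 + 166*p^3 + 412*p^2 - 455*p - 2450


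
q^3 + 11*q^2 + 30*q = q*(q + 5)*(q + 6)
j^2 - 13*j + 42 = (j - 7)*(j - 6)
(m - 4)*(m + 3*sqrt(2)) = m^2 - 4*m + 3*sqrt(2)*m - 12*sqrt(2)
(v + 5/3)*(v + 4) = v^2 + 17*v/3 + 20/3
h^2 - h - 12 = (h - 4)*(h + 3)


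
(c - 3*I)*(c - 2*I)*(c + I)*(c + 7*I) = c^4 + 3*I*c^3 + 27*c^2 - 13*I*c + 42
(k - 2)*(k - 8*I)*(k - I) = k^3 - 2*k^2 - 9*I*k^2 - 8*k + 18*I*k + 16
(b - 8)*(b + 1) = b^2 - 7*b - 8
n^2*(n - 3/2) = n^3 - 3*n^2/2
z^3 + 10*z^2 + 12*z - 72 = (z - 2)*(z + 6)^2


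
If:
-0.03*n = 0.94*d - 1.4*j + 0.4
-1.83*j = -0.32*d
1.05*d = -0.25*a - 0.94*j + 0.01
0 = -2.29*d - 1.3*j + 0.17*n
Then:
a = 1.75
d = -0.35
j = -0.06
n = -5.20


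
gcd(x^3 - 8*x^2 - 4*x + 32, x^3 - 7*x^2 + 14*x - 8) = x - 2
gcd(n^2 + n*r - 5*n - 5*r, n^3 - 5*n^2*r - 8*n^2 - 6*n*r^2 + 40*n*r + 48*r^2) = n + r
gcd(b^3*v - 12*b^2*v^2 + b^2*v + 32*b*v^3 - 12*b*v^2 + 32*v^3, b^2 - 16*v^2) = -b + 4*v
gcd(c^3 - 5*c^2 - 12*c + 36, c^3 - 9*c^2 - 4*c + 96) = c + 3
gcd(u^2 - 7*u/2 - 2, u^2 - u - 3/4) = u + 1/2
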